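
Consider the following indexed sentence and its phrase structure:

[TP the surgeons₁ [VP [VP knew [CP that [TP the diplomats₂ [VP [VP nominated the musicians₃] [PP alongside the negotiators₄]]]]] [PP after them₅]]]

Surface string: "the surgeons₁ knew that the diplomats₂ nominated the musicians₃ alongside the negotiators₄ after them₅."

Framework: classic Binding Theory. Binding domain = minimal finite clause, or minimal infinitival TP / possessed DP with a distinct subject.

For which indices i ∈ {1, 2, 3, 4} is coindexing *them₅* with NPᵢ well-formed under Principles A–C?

{2, 3, 4}

*them* is a pronoun, so Principle B applies: it must be free in its binding domain.
Binding domain of *them₅*: the matrix TP, whose subject is the surgeons₁.
*the surgeons₁* c-commands the pronoun within its binding domain → coindexation would violate Principle B.
*the diplomats₂* and the pronoun do not c-command one another → neither Principle B nor Principle C is at stake; coindexation permitted.
*the musicians₃* and the pronoun do not c-command one another → neither Principle B nor Principle C is at stake; coindexation permitted.
*the negotiators₄* and the pronoun do not c-command one another → neither Principle B nor Principle C is at stake; coindexation permitted.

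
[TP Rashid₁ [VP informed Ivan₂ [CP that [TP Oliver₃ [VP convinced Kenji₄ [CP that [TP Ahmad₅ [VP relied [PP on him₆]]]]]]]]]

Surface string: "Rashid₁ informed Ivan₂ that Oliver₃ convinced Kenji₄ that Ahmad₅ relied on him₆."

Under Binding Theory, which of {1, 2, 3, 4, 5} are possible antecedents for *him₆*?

{1, 2, 3, 4}

*him* is a pronoun, so Principle B applies: it must be free in its binding domain.
Binding domain of *him₆*: the embedded TP, whose subject is Ahmad₅.
*Rashid₁* c-commands the pronoun but from outside its binding domain, and is not c-commanded by it → coindexation permitted.
*Ivan₂* c-commands the pronoun but from outside its binding domain, and is not c-commanded by it → coindexation permitted.
*Oliver₃* c-commands the pronoun but from outside its binding domain, and is not c-commanded by it → coindexation permitted.
*Kenji₄* c-commands the pronoun but from outside its binding domain, and is not c-commanded by it → coindexation permitted.
*Ahmad₅* c-commands the pronoun within its binding domain → coindexation would violate Principle B.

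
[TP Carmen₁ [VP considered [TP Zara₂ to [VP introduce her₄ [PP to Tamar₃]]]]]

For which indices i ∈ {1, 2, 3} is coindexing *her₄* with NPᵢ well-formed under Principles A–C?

*her* is a pronoun, so Principle B applies: it must be free in its binding domain.
Binding domain of *her₄*: the embedded TP, whose subject is Zara₂.
*Carmen₁* c-commands the pronoun but from outside its binding domain, and is not c-commanded by it → coindexation permitted.
*Zara₂* c-commands the pronoun within its binding domain → coindexation would violate Principle B.
*Tamar₃*: the pronoun c-commands this R-expression → coindexation would violate Principle C on *Tamar₃*.

{1}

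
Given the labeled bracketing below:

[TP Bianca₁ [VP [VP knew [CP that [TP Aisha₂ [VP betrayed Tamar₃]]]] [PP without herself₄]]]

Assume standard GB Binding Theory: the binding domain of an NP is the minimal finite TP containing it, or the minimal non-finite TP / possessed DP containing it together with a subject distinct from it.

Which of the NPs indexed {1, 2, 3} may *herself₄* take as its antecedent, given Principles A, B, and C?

{1}

*herself* is an anaphor, so Principle A applies: it must be bound in its binding domain.
Binding domain of *herself₄*: the matrix TP, whose subject is Bianca₁.
*Bianca₁* c-commands the anaphor within its binding domain → licit binder.
*Aisha₂* does not c-command the anaphor → cannot bind it.
*Tamar₃* does not c-command the anaphor → cannot bind it.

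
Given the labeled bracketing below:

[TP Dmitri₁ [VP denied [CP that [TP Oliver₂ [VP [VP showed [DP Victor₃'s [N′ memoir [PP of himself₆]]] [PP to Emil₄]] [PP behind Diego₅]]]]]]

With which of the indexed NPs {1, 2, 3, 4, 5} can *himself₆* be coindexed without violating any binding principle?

{3}

*himself* is an anaphor, so Principle A applies: it must be bound in its binding domain.
Binding domain of *himself₆*: the possessed DP, whose subject is Victor₃.
*Dmitri₁* c-commands the anaphor but is outside its binding domain → cannot satisfy Principle A.
*Oliver₂* c-commands the anaphor but is outside its binding domain → cannot satisfy Principle A.
*Victor₃* c-commands the anaphor within its binding domain → licit binder.
*Emil₄* does not c-command the anaphor → cannot bind it.
*Diego₅* does not c-command the anaphor → cannot bind it.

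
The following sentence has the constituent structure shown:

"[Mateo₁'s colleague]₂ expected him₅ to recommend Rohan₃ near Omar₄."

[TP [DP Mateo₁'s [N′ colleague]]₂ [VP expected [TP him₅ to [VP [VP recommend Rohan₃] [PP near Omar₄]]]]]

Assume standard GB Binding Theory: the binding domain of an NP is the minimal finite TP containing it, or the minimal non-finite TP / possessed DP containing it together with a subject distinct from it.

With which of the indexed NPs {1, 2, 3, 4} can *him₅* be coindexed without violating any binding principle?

{1}

*him* is a pronoun, so Principle B applies: it must be free in its binding domain.
Binding domain of *him₅*: the matrix TP, whose subject is [Mateo₁'s colleague]₂.
*Mateo₁* and the pronoun do not c-command one another → neither Principle B nor Principle C is at stake; coindexation permitted.
*[Mateo₁'s colleague]₂* c-commands the pronoun within its binding domain → coindexation would violate Principle B.
*Rohan₃*: the pronoun c-commands this R-expression → coindexation would violate Principle C on *Rohan₃*.
*Omar₄*: the pronoun c-commands this R-expression → coindexation would violate Principle C on *Omar₄*.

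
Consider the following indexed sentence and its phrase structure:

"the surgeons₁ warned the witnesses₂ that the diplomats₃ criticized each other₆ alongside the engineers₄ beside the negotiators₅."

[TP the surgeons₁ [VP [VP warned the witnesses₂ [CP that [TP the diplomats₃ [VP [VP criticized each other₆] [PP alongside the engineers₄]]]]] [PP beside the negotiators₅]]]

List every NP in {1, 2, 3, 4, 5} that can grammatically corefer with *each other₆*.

*each other* is an anaphor, so Principle A applies: it must be bound in its binding domain.
Binding domain of *each other₆*: the embedded TP, whose subject is the diplomats₃.
*the surgeons₁* c-commands the anaphor but is outside its binding domain → cannot satisfy Principle A.
*the witnesses₂* c-commands the anaphor but is outside its binding domain → cannot satisfy Principle A.
*the diplomats₃* c-commands the anaphor within its binding domain → licit binder.
*the engineers₄* does not c-command the anaphor → cannot bind it.
*the negotiators₅* does not c-command the anaphor → cannot bind it.

{3}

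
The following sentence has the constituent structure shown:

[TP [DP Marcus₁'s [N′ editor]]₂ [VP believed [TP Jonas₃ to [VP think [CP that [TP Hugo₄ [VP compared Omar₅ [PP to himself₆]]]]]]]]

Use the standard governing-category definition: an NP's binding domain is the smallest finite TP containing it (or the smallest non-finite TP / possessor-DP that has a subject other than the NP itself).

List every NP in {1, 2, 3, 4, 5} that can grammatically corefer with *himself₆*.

*himself* is an anaphor, so Principle A applies: it must be bound in its binding domain.
Binding domain of *himself₆*: the embedded TP, whose subject is Hugo₄.
*Marcus₁* does not c-command the anaphor → cannot bind it.
*[Marcus₁'s editor]₂* c-commands the anaphor but is outside its binding domain → cannot satisfy Principle A.
*Jonas₃* c-commands the anaphor but is outside its binding domain → cannot satisfy Principle A.
*Hugo₄* c-commands the anaphor within its binding domain → licit binder.
*Omar₅* c-commands the anaphor within its binding domain → licit binder.

{4, 5}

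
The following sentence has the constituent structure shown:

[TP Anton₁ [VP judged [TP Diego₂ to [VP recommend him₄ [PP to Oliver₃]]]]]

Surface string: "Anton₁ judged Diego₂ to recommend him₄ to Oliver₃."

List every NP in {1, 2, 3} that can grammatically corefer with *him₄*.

*him* is a pronoun, so Principle B applies: it must be free in its binding domain.
Binding domain of *him₄*: the embedded TP, whose subject is Diego₂.
*Anton₁* c-commands the pronoun but from outside its binding domain, and is not c-commanded by it → coindexation permitted.
*Diego₂* c-commands the pronoun within its binding domain → coindexation would violate Principle B.
*Oliver₃*: the pronoun c-commands this R-expression → coindexation would violate Principle C on *Oliver₃*.

{1}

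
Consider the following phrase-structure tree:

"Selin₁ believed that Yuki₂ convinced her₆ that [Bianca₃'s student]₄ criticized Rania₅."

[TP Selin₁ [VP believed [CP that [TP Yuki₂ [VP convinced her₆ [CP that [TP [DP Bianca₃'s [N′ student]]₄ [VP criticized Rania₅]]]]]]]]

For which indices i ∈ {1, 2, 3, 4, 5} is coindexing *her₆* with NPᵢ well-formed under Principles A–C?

{1}

*her* is a pronoun, so Principle B applies: it must be free in its binding domain.
Binding domain of *her₆*: the embedded TP, whose subject is Yuki₂.
*Selin₁* c-commands the pronoun but from outside its binding domain, and is not c-commanded by it → coindexation permitted.
*Yuki₂* c-commands the pronoun within its binding domain → coindexation would violate Principle B.
*Bianca₃*: the pronoun c-commands this R-expression → coindexation would violate Principle C on *Bianca₃*.
*[Bianca₃'s student]₄*: the pronoun c-commands this R-expression → coindexation would violate Principle C on *[Bianca₃'s student]₄*.
*Rania₅*: the pronoun c-commands this R-expression → coindexation would violate Principle C on *Rania₅*.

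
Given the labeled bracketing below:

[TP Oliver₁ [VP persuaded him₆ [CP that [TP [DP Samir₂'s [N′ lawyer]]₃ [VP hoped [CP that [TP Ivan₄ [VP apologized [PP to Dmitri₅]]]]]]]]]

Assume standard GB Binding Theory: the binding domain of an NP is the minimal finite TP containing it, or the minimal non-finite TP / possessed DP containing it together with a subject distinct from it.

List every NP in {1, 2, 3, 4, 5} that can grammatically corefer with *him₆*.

none

*him* is a pronoun, so Principle B applies: it must be free in its binding domain.
Binding domain of *him₆*: the matrix TP, whose subject is Oliver₁.
*Oliver₁* c-commands the pronoun within its binding domain → coindexation would violate Principle B.
*Samir₂*: the pronoun c-commands this R-expression → coindexation would violate Principle C on *Samir₂*.
*[Samir₂'s lawyer]₃*: the pronoun c-commands this R-expression → coindexation would violate Principle C on *[Samir₂'s lawyer]₃*.
*Ivan₄*: the pronoun c-commands this R-expression → coindexation would violate Principle C on *Ivan₄*.
*Dmitri₅*: the pronoun c-commands this R-expression → coindexation would violate Principle C on *Dmitri₅*.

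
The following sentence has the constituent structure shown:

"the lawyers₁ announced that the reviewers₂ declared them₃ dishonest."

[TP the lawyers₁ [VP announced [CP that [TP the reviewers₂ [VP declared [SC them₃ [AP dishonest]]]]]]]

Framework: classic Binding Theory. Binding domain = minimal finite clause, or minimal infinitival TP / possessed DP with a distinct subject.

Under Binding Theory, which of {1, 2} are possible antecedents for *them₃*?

{1}

*them* is a pronoun, so Principle B applies: it must be free in its binding domain.
Binding domain of *them₃*: the embedded TP, whose subject is the reviewers₂.
*the lawyers₁* c-commands the pronoun but from outside its binding domain, and is not c-commanded by it → coindexation permitted.
*the reviewers₂* c-commands the pronoun within its binding domain → coindexation would violate Principle B.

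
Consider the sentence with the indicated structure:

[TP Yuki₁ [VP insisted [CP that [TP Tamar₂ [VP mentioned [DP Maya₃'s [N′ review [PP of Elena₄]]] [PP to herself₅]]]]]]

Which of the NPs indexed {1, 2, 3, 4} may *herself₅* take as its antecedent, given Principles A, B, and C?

*herself* is an anaphor, so Principle A applies: it must be bound in its binding domain.
Binding domain of *herself₅*: the embedded TP, whose subject is Tamar₂.
*Yuki₁* c-commands the anaphor but is outside its binding domain → cannot satisfy Principle A.
*Tamar₂* c-commands the anaphor within its binding domain → licit binder.
*Maya₃* does not c-command the anaphor → cannot bind it.
*Elena₄* does not c-command the anaphor → cannot bind it.

{2}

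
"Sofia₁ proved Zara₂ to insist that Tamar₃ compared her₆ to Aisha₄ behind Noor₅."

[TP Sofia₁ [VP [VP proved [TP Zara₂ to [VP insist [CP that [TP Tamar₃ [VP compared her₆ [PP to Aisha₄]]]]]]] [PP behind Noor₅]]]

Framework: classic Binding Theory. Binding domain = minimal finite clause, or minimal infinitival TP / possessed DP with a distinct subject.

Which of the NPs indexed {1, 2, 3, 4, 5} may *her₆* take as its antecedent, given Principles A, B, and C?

*her* is a pronoun, so Principle B applies: it must be free in its binding domain.
Binding domain of *her₆*: the embedded TP, whose subject is Tamar₃.
*Sofia₁* c-commands the pronoun but from outside its binding domain, and is not c-commanded by it → coindexation permitted.
*Zara₂* c-commands the pronoun but from outside its binding domain, and is not c-commanded by it → coindexation permitted.
*Tamar₃* c-commands the pronoun within its binding domain → coindexation would violate Principle B.
*Aisha₄*: the pronoun c-commands this R-expression → coindexation would violate Principle C on *Aisha₄*.
*Noor₅* and the pronoun do not c-command one another → neither Principle B nor Principle C is at stake; coindexation permitted.

{1, 2, 5}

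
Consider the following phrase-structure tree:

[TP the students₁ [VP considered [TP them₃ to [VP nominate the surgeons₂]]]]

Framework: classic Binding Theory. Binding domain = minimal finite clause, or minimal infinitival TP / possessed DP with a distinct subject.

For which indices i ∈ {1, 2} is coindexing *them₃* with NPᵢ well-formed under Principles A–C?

*them* is a pronoun, so Principle B applies: it must be free in its binding domain.
Binding domain of *them₃*: the matrix TP, whose subject is the students₁.
*the students₁* c-commands the pronoun within its binding domain → coindexation would violate Principle B.
*the surgeons₂*: the pronoun c-commands this R-expression → coindexation would violate Principle C on *the surgeons₂*.

none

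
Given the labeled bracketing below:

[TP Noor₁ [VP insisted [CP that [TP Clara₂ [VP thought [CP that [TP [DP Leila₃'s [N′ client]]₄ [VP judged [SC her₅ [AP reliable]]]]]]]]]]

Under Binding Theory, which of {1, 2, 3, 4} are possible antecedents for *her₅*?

*her* is a pronoun, so Principle B applies: it must be free in its binding domain.
Binding domain of *her₅*: the embedded TP, whose subject is [Leila₃'s client]₄.
*Noor₁* c-commands the pronoun but from outside its binding domain, and is not c-commanded by it → coindexation permitted.
*Clara₂* c-commands the pronoun but from outside its binding domain, and is not c-commanded by it → coindexation permitted.
*Leila₃* and the pronoun do not c-command one another → neither Principle B nor Principle C is at stake; coindexation permitted.
*[Leila₃'s client]₄* c-commands the pronoun within its binding domain → coindexation would violate Principle B.

{1, 2, 3}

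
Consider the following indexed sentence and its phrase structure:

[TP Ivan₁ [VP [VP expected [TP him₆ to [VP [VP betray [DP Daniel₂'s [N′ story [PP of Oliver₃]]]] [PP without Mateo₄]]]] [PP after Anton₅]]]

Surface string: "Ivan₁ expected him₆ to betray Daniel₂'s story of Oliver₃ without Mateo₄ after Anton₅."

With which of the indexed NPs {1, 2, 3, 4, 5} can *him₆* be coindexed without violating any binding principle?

*him* is a pronoun, so Principle B applies: it must be free in its binding domain.
Binding domain of *him₆*: the matrix TP, whose subject is Ivan₁.
*Ivan₁* c-commands the pronoun within its binding domain → coindexation would violate Principle B.
*Daniel₂*: the pronoun c-commands this R-expression → coindexation would violate Principle C on *Daniel₂*.
*Oliver₃*: the pronoun c-commands this R-expression → coindexation would violate Principle C on *Oliver₃*.
*Mateo₄*: the pronoun c-commands this R-expression → coindexation would violate Principle C on *Mateo₄*.
*Anton₅* and the pronoun do not c-command one another → neither Principle B nor Principle C is at stake; coindexation permitted.

{5}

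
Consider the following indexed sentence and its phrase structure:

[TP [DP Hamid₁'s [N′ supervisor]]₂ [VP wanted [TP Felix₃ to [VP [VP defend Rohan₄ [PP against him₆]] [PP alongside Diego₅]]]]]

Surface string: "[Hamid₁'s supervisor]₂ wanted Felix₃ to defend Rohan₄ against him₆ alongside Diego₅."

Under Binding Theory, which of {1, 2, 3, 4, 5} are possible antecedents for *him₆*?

*him* is a pronoun, so Principle B applies: it must be free in its binding domain.
Binding domain of *him₆*: the embedded TP, whose subject is Felix₃.
*Hamid₁* and the pronoun do not c-command one another → neither Principle B nor Principle C is at stake; coindexation permitted.
*[Hamid₁'s supervisor]₂* c-commands the pronoun but from outside its binding domain, and is not c-commanded by it → coindexation permitted.
*Felix₃* c-commands the pronoun within its binding domain → coindexation would violate Principle B.
*Rohan₄* c-commands the pronoun within its binding domain → coindexation would violate Principle B.
*Diego₅* and the pronoun do not c-command one another → neither Principle B nor Principle C is at stake; coindexation permitted.

{1, 2, 5}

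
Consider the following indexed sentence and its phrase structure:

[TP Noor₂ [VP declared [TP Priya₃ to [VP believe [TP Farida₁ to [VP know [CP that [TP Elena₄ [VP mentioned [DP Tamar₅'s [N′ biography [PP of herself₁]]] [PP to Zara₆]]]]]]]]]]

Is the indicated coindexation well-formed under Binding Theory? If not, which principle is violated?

Principle A

The two coindexed NPs are *Farida₁* and *herself₁*.
*herself₁* is an anaphor. Principle A requires it to be bound within its binding domain — the possessed DP, whose subject is Tamar₅.
Within that domain it is c-commanded by *Tamar₅*, which does not share its index.
*Farida₁* does c-command the anaphor, but from outside its binding domain.
The anaphor is unbound in its domain → Principle A violation.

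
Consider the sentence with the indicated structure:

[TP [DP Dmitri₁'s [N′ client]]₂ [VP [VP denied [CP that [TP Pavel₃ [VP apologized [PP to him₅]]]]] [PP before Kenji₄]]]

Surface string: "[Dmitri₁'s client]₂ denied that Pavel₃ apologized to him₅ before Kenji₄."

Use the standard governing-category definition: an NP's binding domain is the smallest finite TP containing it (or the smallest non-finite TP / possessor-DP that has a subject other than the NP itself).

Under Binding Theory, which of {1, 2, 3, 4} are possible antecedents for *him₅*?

{1, 2, 4}

*him* is a pronoun, so Principle B applies: it must be free in its binding domain.
Binding domain of *him₅*: the embedded TP, whose subject is Pavel₃.
*Dmitri₁* and the pronoun do not c-command one another → neither Principle B nor Principle C is at stake; coindexation permitted.
*[Dmitri₁'s client]₂* c-commands the pronoun but from outside its binding domain, and is not c-commanded by it → coindexation permitted.
*Pavel₃* c-commands the pronoun within its binding domain → coindexation would violate Principle B.
*Kenji₄* and the pronoun do not c-command one another → neither Principle B nor Principle C is at stake; coindexation permitted.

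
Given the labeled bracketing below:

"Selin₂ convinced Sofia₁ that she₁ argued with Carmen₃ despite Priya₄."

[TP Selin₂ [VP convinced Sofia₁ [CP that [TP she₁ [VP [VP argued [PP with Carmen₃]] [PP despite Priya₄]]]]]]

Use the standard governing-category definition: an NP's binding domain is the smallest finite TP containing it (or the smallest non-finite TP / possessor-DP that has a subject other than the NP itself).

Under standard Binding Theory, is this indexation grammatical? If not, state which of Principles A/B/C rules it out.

grammatical

The two coindexed NPs are *Sofia₁* and *she₁*.
*she₁* is a pronoun; nothing c-commands it within its binding domain (the embedded TP.), so Principle B holds trivially.
*Sofia₁* is an R-expression; *she₁* does not c-command it, and no other NP shares its index, so Principle C is satisfied.
All principles are respected.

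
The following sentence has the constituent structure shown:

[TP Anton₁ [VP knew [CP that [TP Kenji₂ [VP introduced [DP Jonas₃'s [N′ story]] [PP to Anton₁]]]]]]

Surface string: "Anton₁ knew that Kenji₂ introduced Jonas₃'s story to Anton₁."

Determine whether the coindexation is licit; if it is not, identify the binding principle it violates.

The two coindexed NPs are *Anton₁* (the lower occurrence) and *Anton₁* (the higher occurrence).
*Anton₁* (the lower occurrence) is an R-expression. Principle C requires it to be free everywhere.
*Anton₁* (the higher occurrence) c-commands it and carries the same index.
The R-expression is bound → Principle C violation.

Principle C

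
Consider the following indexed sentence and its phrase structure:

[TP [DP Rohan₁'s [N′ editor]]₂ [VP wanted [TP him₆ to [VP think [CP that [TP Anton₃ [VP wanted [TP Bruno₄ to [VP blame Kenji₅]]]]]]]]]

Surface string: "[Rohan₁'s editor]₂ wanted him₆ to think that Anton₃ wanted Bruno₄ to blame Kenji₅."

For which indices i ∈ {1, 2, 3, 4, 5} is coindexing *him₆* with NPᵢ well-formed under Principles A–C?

*him* is a pronoun, so Principle B applies: it must be free in its binding domain.
Binding domain of *him₆*: the matrix TP, whose subject is [Rohan₁'s editor]₂.
*Rohan₁* and the pronoun do not c-command one another → neither Principle B nor Principle C is at stake; coindexation permitted.
*[Rohan₁'s editor]₂* c-commands the pronoun within its binding domain → coindexation would violate Principle B.
*Anton₃*: the pronoun c-commands this R-expression → coindexation would violate Principle C on *Anton₃*.
*Bruno₄*: the pronoun c-commands this R-expression → coindexation would violate Principle C on *Bruno₄*.
*Kenji₅*: the pronoun c-commands this R-expression → coindexation would violate Principle C on *Kenji₅*.

{1}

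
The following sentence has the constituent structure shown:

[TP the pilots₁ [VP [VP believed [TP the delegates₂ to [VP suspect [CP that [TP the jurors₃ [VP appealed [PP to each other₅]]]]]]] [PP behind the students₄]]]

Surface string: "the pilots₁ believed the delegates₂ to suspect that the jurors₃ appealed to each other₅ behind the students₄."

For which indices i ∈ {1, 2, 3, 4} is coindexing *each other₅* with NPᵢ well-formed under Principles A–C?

{3}

*each other* is an anaphor, so Principle A applies: it must be bound in its binding domain.
Binding domain of *each other₅*: the embedded TP, whose subject is the jurors₃.
*the pilots₁* c-commands the anaphor but is outside its binding domain → cannot satisfy Principle A.
*the delegates₂* c-commands the anaphor but is outside its binding domain → cannot satisfy Principle A.
*the jurors₃* c-commands the anaphor within its binding domain → licit binder.
*the students₄* does not c-command the anaphor → cannot bind it.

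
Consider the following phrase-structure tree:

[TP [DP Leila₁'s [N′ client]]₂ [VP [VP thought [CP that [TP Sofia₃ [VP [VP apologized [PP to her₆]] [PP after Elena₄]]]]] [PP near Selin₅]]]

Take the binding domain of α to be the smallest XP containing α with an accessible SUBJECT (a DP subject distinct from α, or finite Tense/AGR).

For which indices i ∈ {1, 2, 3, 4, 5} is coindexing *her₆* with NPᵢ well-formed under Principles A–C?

{1, 2, 4, 5}

*her* is a pronoun, so Principle B applies: it must be free in its binding domain.
Binding domain of *her₆*: the embedded TP, whose subject is Sofia₃.
*Leila₁* and the pronoun do not c-command one another → neither Principle B nor Principle C is at stake; coindexation permitted.
*[Leila₁'s client]₂* c-commands the pronoun but from outside its binding domain, and is not c-commanded by it → coindexation permitted.
*Sofia₃* c-commands the pronoun within its binding domain → coindexation would violate Principle B.
*Elena₄* and the pronoun do not c-command one another → neither Principle B nor Principle C is at stake; coindexation permitted.
*Selin₅* and the pronoun do not c-command one another → neither Principle B nor Principle C is at stake; coindexation permitted.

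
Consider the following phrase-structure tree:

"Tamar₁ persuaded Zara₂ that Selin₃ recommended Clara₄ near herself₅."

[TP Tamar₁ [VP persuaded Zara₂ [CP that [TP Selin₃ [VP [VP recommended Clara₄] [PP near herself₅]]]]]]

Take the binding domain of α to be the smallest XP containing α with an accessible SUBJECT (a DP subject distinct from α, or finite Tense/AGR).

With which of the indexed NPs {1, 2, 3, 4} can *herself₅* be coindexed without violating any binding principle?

*herself* is an anaphor, so Principle A applies: it must be bound in its binding domain.
Binding domain of *herself₅*: the embedded TP, whose subject is Selin₃.
*Tamar₁* c-commands the anaphor but is outside its binding domain → cannot satisfy Principle A.
*Zara₂* c-commands the anaphor but is outside its binding domain → cannot satisfy Principle A.
*Selin₃* c-commands the anaphor within its binding domain → licit binder.
*Clara₄* does not c-command the anaphor → cannot bind it.

{3}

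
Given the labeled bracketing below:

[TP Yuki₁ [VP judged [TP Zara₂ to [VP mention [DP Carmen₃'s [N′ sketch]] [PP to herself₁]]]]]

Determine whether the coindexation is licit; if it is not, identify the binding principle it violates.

Principle A

The two coindexed NPs are *Yuki₁* and *herself₁*.
*herself₁* is an anaphor. Principle A requires it to be bound within its binding domain — the embedded TP, whose subject is Zara₂.
Within that domain it is c-commanded by *Zara₂*, which does not share its index.
*Yuki₁* does c-command the anaphor, but from outside its binding domain.
The anaphor is unbound in its domain → Principle A violation.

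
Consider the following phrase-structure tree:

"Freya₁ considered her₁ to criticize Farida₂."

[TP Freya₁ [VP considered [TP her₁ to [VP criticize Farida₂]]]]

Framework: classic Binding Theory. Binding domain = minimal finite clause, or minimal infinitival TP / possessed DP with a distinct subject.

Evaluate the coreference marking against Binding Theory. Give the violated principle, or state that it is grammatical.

The two coindexed NPs are *Freya₁* and *her₁*.
*her₁* is a pronoun. Its binding domain is the matrix TP, whose subject is Freya₁.
*Freya₁* c-commands it within that domain and carries the same index.
The pronoun is locally bound → Principle B violation.

Principle B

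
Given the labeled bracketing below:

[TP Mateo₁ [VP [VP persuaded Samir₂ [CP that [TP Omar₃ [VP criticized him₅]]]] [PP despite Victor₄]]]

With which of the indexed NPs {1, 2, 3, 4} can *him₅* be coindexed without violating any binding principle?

*him* is a pronoun, so Principle B applies: it must be free in its binding domain.
Binding domain of *him₅*: the embedded TP, whose subject is Omar₃.
*Mateo₁* c-commands the pronoun but from outside its binding domain, and is not c-commanded by it → coindexation permitted.
*Samir₂* c-commands the pronoun but from outside its binding domain, and is not c-commanded by it → coindexation permitted.
*Omar₃* c-commands the pronoun within its binding domain → coindexation would violate Principle B.
*Victor₄* and the pronoun do not c-command one another → neither Principle B nor Principle C is at stake; coindexation permitted.

{1, 2, 4}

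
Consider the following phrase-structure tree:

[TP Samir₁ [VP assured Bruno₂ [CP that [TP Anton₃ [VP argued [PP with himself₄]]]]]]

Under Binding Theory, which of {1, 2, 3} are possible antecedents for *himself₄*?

{3}

*himself* is an anaphor, so Principle A applies: it must be bound in its binding domain.
Binding domain of *himself₄*: the embedded TP, whose subject is Anton₃.
*Samir₁* c-commands the anaphor but is outside its binding domain → cannot satisfy Principle A.
*Bruno₂* c-commands the anaphor but is outside its binding domain → cannot satisfy Principle A.
*Anton₃* c-commands the anaphor within its binding domain → licit binder.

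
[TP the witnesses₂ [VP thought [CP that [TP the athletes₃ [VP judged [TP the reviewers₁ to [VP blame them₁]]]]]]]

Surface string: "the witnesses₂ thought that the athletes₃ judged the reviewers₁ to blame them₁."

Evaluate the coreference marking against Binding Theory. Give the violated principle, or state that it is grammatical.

The two coindexed NPs are *the reviewers₁* and *them₁*.
*them₁* is a pronoun. Its binding domain is the embedded TP, whose subject is the reviewers₁.
*the reviewers₁* c-commands it within that domain and carries the same index.
The pronoun is locally bound → Principle B violation.

Principle B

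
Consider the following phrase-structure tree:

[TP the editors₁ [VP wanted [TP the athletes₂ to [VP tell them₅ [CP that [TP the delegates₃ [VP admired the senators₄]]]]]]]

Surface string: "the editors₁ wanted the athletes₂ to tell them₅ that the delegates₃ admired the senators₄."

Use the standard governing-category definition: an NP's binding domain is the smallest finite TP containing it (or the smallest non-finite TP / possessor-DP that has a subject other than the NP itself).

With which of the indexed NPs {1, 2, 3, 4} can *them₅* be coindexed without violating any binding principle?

{1}

*them* is a pronoun, so Principle B applies: it must be free in its binding domain.
Binding domain of *them₅*: the embedded TP, whose subject is the athletes₂.
*the editors₁* c-commands the pronoun but from outside its binding domain, and is not c-commanded by it → coindexation permitted.
*the athletes₂* c-commands the pronoun within its binding domain → coindexation would violate Principle B.
*the delegates₃*: the pronoun c-commands this R-expression → coindexation would violate Principle C on *the delegates₃*.
*the senators₄*: the pronoun c-commands this R-expression → coindexation would violate Principle C on *the senators₄*.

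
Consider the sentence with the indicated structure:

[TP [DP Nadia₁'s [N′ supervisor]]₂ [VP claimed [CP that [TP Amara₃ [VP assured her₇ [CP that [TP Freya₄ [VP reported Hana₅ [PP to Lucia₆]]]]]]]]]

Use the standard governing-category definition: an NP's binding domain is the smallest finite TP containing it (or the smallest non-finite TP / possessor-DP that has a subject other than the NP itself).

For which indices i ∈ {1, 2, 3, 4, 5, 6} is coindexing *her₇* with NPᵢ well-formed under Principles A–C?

{1, 2}

*her* is a pronoun, so Principle B applies: it must be free in its binding domain.
Binding domain of *her₇*: the embedded TP, whose subject is Amara₃.
*Nadia₁* and the pronoun do not c-command one another → neither Principle B nor Principle C is at stake; coindexation permitted.
*[Nadia₁'s supervisor]₂* c-commands the pronoun but from outside its binding domain, and is not c-commanded by it → coindexation permitted.
*Amara₃* c-commands the pronoun within its binding domain → coindexation would violate Principle B.
*Freya₄*: the pronoun c-commands this R-expression → coindexation would violate Principle C on *Freya₄*.
*Hana₅*: the pronoun c-commands this R-expression → coindexation would violate Principle C on *Hana₅*.
*Lucia₆*: the pronoun c-commands this R-expression → coindexation would violate Principle C on *Lucia₆*.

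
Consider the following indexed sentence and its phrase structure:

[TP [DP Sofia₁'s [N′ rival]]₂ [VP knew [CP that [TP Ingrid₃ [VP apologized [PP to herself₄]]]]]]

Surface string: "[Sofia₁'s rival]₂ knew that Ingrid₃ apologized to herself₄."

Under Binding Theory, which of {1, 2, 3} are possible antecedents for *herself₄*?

*herself* is an anaphor, so Principle A applies: it must be bound in its binding domain.
Binding domain of *herself₄*: the embedded TP, whose subject is Ingrid₃.
*Sofia₁* does not c-command the anaphor → cannot bind it.
*[Sofia₁'s rival]₂* c-commands the anaphor but is outside its binding domain → cannot satisfy Principle A.
*Ingrid₃* c-commands the anaphor within its binding domain → licit binder.

{3}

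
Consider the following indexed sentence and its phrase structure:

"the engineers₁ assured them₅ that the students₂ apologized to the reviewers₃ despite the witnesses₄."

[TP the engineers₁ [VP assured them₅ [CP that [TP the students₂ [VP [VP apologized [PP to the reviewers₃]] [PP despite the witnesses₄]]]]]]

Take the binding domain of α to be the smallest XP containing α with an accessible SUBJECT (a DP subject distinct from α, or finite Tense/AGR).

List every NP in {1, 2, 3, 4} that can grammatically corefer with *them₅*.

*them* is a pronoun, so Principle B applies: it must be free in its binding domain.
Binding domain of *them₅*: the matrix TP, whose subject is the engineers₁.
*the engineers₁* c-commands the pronoun within its binding domain → coindexation would violate Principle B.
*the students₂*: the pronoun c-commands this R-expression → coindexation would violate Principle C on *the students₂*.
*the reviewers₃*: the pronoun c-commands this R-expression → coindexation would violate Principle C on *the reviewers₃*.
*the witnesses₄*: the pronoun c-commands this R-expression → coindexation would violate Principle C on *the witnesses₄*.

none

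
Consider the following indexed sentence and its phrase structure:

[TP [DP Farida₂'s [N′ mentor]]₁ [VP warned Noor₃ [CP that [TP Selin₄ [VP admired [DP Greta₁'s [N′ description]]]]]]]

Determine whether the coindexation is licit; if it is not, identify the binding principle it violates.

The two coindexed NPs are *[Farida₂'s mentor]₁* and *Greta₁*.
*Greta₁* is an R-expression. Principle C requires it to be free everywhere.
*[Farida₂'s mentor]₁* c-commands it and carries the same index.
The R-expression is bound → Principle C violation.

Principle C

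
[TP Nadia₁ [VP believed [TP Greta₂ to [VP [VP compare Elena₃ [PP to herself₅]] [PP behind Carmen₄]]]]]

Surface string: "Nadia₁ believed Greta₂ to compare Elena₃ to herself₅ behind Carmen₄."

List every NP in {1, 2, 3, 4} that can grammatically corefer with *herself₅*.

{2, 3}

*herself* is an anaphor, so Principle A applies: it must be bound in its binding domain.
Binding domain of *herself₅*: the embedded TP, whose subject is Greta₂.
*Nadia₁* c-commands the anaphor but is outside its binding domain → cannot satisfy Principle A.
*Greta₂* c-commands the anaphor within its binding domain → licit binder.
*Elena₃* c-commands the anaphor within its binding domain → licit binder.
*Carmen₄* does not c-command the anaphor → cannot bind it.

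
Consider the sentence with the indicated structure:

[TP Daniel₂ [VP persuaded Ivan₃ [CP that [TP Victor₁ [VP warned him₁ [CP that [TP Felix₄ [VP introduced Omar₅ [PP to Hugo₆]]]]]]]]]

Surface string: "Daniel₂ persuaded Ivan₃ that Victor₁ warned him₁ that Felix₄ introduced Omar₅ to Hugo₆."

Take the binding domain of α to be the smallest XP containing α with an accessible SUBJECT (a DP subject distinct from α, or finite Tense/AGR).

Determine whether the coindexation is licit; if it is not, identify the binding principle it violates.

The two coindexed NPs are *Victor₁* and *him₁*.
*him₁* is a pronoun. Its binding domain is the embedded TP, whose subject is Victor₁.
*Victor₁* c-commands it within that domain and carries the same index.
The pronoun is locally bound → Principle B violation.

Principle B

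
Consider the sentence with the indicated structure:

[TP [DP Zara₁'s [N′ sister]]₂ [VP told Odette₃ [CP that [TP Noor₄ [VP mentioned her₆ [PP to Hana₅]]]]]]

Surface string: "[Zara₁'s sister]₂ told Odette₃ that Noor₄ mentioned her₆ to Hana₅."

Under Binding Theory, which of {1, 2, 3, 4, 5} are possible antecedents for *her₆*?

*her* is a pronoun, so Principle B applies: it must be free in its binding domain.
Binding domain of *her₆*: the embedded TP, whose subject is Noor₄.
*Zara₁* and the pronoun do not c-command one another → neither Principle B nor Principle C is at stake; coindexation permitted.
*[Zara₁'s sister]₂* c-commands the pronoun but from outside its binding domain, and is not c-commanded by it → coindexation permitted.
*Odette₃* c-commands the pronoun but from outside its binding domain, and is not c-commanded by it → coindexation permitted.
*Noor₄* c-commands the pronoun within its binding domain → coindexation would violate Principle B.
*Hana₅*: the pronoun c-commands this R-expression → coindexation would violate Principle C on *Hana₅*.

{1, 2, 3}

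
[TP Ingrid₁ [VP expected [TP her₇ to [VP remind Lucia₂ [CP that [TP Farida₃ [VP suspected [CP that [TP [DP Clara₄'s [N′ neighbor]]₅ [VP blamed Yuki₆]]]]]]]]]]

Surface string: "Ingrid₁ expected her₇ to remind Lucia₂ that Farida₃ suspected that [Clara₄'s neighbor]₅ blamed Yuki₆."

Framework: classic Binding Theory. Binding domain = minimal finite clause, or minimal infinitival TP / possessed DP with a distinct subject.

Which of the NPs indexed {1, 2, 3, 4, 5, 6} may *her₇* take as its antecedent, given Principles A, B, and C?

none

*her* is a pronoun, so Principle B applies: it must be free in its binding domain.
Binding domain of *her₇*: the matrix TP, whose subject is Ingrid₁.
*Ingrid₁* c-commands the pronoun within its binding domain → coindexation would violate Principle B.
*Lucia₂*: the pronoun c-commands this R-expression → coindexation would violate Principle C on *Lucia₂*.
*Farida₃*: the pronoun c-commands this R-expression → coindexation would violate Principle C on *Farida₃*.
*Clara₄*: the pronoun c-commands this R-expression → coindexation would violate Principle C on *Clara₄*.
*[Clara₄'s neighbor]₅*: the pronoun c-commands this R-expression → coindexation would violate Principle C on *[Clara₄'s neighbor]₅*.
*Yuki₆*: the pronoun c-commands this R-expression → coindexation would violate Principle C on *Yuki₆*.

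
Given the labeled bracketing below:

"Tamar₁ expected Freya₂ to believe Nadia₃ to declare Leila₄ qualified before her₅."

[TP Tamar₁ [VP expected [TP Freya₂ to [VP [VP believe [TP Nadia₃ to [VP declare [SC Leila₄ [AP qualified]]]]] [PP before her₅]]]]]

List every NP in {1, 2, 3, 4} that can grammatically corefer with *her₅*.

*her* is a pronoun, so Principle B applies: it must be free in its binding domain.
Binding domain of *her₅*: the embedded TP, whose subject is Freya₂.
*Tamar₁* c-commands the pronoun but from outside its binding domain, and is not c-commanded by it → coindexation permitted.
*Freya₂* c-commands the pronoun within its binding domain → coindexation would violate Principle B.
*Nadia₃* and the pronoun do not c-command one another → neither Principle B nor Principle C is at stake; coindexation permitted.
*Leila₄* and the pronoun do not c-command one another → neither Principle B nor Principle C is at stake; coindexation permitted.

{1, 3, 4}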